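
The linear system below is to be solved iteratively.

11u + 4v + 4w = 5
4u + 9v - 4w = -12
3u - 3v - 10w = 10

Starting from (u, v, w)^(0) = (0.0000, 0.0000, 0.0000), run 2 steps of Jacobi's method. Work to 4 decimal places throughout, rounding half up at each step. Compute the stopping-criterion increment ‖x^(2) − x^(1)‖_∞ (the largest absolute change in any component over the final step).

Iteration 1:
  u = (5 - (4)·0.0000 - (4)·0.0000) / (11) = 0.4545
  v = (-12 - (4)·0.0000 - (-4)·0.0000) / (9) = -1.3333
  w = (10 - (3)·0.0000 - (-3)·0.0000) / (-10) = -1.0000
Iteration 2:
  u = (5 - (4)·-1.3333 - (4)·-1.0000) / (11) = 1.3030
  v = (-12 - (4)·0.4545 - (-4)·-1.0000) / (9) = -1.9798
  w = (10 - (3)·0.4545 - (-3)·-1.3333) / (-10) = -0.4637
Change: (0.8485, -0.6465, 0.5363) → max |·| = 0.8485

0.8485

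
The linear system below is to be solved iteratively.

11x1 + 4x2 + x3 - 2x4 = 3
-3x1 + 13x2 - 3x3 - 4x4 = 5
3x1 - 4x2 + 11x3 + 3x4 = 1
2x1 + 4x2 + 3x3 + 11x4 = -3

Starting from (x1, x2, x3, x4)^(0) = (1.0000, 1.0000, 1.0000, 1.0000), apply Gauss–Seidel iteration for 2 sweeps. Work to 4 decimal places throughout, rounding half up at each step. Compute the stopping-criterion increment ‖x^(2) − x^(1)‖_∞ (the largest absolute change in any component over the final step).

Iteration 1:
  x1 = (3 - (4)·1.0000 - (1)·1.0000 - (-2)·1.0000) / (11) = 0.0000
  x2 = (5 - (-3)·0.0000 - (-3)·1.0000 - (-4)·1.0000) / (13) = 0.9231
  x3 = (1 - (3)·0.0000 - (-4)·0.9231 - (3)·1.0000) / (11) = 0.1539
  x4 = (-3 - (2)·0.0000 - (4)·0.9231 - (3)·0.1539) / (11) = -0.6504
Iteration 2:
  x1 = (3 - (4)·0.9231 - (1)·0.1539 - (-2)·-0.6504) / (11) = -0.1952
  x2 = (5 - (-3)·-0.1952 - (-3)·0.1539 - (-4)·-0.6504) / (13) = 0.1750
  x3 = (1 - (3)·-0.1952 - (-4)·0.1750 - (3)·-0.6504) / (11) = 0.3852
  x4 = (-3 - (2)·-0.1952 - (4)·0.1750 - (3)·0.3852) / (11) = -0.4059
Change: (-0.1952, -0.7481, 0.2313, 0.2445) → max |·| = 0.7481

0.7481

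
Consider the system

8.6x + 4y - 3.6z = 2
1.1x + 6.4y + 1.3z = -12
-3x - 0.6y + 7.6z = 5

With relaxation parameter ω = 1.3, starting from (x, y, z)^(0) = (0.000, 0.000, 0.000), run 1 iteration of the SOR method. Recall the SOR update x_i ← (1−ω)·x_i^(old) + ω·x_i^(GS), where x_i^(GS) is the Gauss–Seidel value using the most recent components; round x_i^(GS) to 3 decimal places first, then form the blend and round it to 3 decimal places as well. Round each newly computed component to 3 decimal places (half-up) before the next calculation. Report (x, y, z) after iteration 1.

(0.303, -2.505, 0.754)

Iteration 1:
  x: GS value = (2 - (4)·0.000 - (-3.6)·0.000) / (8.6) = 0.233;  x ← (1−ω)·0.000 + ω·0.233 = 0.303
  y: GS value = (-12 - (1.1)·0.303 - (1.3)·0.000) / (6.4) = -1.927;  y ← (1−ω)·0.000 + ω·-1.927 = -2.505
  z: GS value = (5 - (-3)·0.303 - (-0.6)·-2.505) / (7.6) = 0.580;  z ← (1−ω)·0.000 + ω·0.580 = 0.754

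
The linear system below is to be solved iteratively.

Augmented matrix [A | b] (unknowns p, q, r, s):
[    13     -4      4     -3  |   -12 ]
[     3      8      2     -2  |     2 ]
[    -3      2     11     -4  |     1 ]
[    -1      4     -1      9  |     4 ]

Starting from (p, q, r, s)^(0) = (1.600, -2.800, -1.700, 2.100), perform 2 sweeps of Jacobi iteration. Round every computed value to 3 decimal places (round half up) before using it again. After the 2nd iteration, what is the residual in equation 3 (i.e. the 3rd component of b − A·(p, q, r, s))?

Iteration 1:
  p = (-12 - (-4)·-2.800 - (4)·-1.700 - (-3)·2.100) / (13) = -0.777
  q = (2 - (3)·1.600 - (2)·-1.700 - (-2)·2.100) / (8) = 0.600
  r = (1 - (-3)·1.600 - (2)·-2.800 - (-4)·2.100) / (11) = 1.800
  s = (4 - (-1)·1.600 - (4)·-2.800 - (-1)·-1.700) / (9) = 1.678
Iteration 2:
  p = (-12 - (-4)·0.600 - (4)·1.800 - (-3)·1.678) / (13) = -0.905
  q = (2 - (3)·-0.777 - (2)·1.800 - (-2)·1.678) / (8) = 0.511
  r = (1 - (-3)·-0.777 - (2)·0.600 - (-4)·1.678) / (11) = 0.380
  s = (4 - (-1)·-0.777 - (4)·0.600 - (-1)·1.800) / (9) = 0.291
Residual b − A·x = (1.162, 0.449, -5.753, -1.188)

-5.753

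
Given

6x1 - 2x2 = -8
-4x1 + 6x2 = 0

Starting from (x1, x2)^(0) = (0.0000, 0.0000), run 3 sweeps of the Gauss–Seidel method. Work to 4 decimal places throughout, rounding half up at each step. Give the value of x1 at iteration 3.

Iteration 1:
  x1 = (-8 - (-2)·0.0000) / (6) = -1.3333
  x2 = (0 - (-4)·-1.3333) / (6) = -0.8889
Iteration 2:
  x1 = (-8 - (-2)·-0.8889) / (6) = -1.6296
  x2 = (0 - (-4)·-1.6296) / (6) = -1.0864
Iteration 3:
  x1 = (-8 - (-2)·-1.0864) / (6) = -1.6955
  x2 = (0 - (-4)·-1.6955) / (6) = -1.1303

-1.6955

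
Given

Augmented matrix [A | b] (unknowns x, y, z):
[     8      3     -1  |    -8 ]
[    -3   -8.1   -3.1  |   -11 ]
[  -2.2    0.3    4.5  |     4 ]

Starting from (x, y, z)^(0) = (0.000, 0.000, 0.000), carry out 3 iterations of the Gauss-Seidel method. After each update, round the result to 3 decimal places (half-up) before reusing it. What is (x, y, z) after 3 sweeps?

Iteration 1:
  x = (-8 - (3)·0.000 - (-1)·0.000) / (8) = -1.000
  y = (-11 - (-3)·-1.000 - (-3.1)·0.000) / (-8.1) = 1.728
  z = (4 - (-2.2)·-1.000 - (0.3)·1.728) / (4.5) = 0.285
Iteration 2:
  x = (-8 - (3)·1.728 - (-1)·0.285) / (8) = -1.612
  y = (-11 - (-3)·-1.612 - (-3.1)·0.285) / (-8.1) = 1.846
  z = (4 - (-2.2)·-1.612 - (0.3)·1.846) / (4.5) = -0.022
Iteration 3:
  x = (-8 - (3)·1.846 - (-1)·-0.022) / (8) = -1.695
  y = (-11 - (-3)·-1.695 - (-3.1)·-0.022) / (-8.1) = 1.994
  z = (4 - (-2.2)·-1.695 - (0.3)·1.994) / (4.5) = -0.073

(-1.695, 1.994, -0.073)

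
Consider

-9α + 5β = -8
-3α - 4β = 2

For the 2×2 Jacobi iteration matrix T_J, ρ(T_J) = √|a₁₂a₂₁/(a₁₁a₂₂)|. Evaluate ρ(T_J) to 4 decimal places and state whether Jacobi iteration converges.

a₁₂a₂₁/(a₁₁a₂₂) = (5)·(-3) / ((-9)·(-4)) = -0.416667
ρ = √|-0.416667| = √0.416667 = 0.6455
ρ < 1, so Jacobi converges

0.6455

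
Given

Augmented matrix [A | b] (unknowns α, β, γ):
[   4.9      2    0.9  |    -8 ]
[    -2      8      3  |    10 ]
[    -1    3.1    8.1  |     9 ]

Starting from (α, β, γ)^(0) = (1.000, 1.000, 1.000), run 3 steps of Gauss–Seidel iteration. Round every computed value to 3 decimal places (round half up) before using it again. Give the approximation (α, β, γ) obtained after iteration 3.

Iteration 1:
  α = (-8 - (2)·1.000 - (0.9)·1.000) / (4.9) = -2.224
  β = (10 - (-2)·-2.224 - (3)·1.000) / (8) = 0.319
  γ = (9 - (-1)·-2.224 - (3.1)·0.319) / (8.1) = 0.714
Iteration 2:
  α = (-8 - (2)·0.319 - (0.9)·0.714) / (4.9) = -1.894
  β = (10 - (-2)·-1.894 - (3)·0.714) / (8) = 0.509
  γ = (9 - (-1)·-1.894 - (3.1)·0.509) / (8.1) = 0.682
Iteration 3:
  α = (-8 - (2)·0.509 - (0.9)·0.682) / (4.9) = -1.966
  β = (10 - (-2)·-1.966 - (3)·0.682) / (8) = 0.503
  γ = (9 - (-1)·-1.966 - (3.1)·0.503) / (8.1) = 0.676

(-1.966, 0.503, 0.676)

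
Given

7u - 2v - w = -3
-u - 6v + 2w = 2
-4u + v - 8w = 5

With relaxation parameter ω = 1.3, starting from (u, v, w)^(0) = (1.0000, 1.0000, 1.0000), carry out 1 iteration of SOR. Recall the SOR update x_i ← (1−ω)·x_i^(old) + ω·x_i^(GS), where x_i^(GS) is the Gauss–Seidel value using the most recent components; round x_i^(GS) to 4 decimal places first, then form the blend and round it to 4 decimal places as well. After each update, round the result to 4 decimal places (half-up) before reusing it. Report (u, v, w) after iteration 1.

(-0.3000, -0.2350, -0.9557)

Iteration 1:
  u: GS value = (-3 - (-2)·1.0000 - (-1)·1.0000) / (7) = 0.0000;  u ← (1−ω)·1.0000 + ω·0.0000 = -0.3000
  v: GS value = (2 - (-1)·-0.3000 - (2)·1.0000) / (-6) = 0.0500;  v ← (1−ω)·1.0000 + ω·0.0500 = -0.2350
  w: GS value = (5 - (-4)·-0.3000 - (1)·-0.2350) / (-8) = -0.5044;  w ← (1−ω)·1.0000 + ω·-0.5044 = -0.9557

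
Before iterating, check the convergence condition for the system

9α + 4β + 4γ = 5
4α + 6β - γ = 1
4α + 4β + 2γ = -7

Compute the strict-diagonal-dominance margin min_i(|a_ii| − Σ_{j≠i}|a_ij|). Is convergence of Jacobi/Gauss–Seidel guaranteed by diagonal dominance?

-6

row 1: |9| − (4+4) = 1
row 2: |6| − (4+1) = 1
row 3: |2| − (4+4) = -6
minimum over rows = -6 → not strictly diagonally dominant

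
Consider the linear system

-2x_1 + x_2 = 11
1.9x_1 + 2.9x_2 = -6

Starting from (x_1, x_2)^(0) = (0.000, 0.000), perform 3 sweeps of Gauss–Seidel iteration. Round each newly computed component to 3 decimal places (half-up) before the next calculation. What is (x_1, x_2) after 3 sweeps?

(-4.984, 1.196)

Iteration 1:
  x_1 = (11 - (1)·0.000) / (-2) = -5.500
  x_2 = (-6 - (1.9)·-5.500) / (2.9) = 1.534
Iteration 2:
  x_1 = (11 - (1)·1.534) / (-2) = -4.733
  x_2 = (-6 - (1.9)·-4.733) / (2.9) = 1.032
Iteration 3:
  x_1 = (11 - (1)·1.032) / (-2) = -4.984
  x_2 = (-6 - (1.9)·-4.984) / (2.9) = 1.196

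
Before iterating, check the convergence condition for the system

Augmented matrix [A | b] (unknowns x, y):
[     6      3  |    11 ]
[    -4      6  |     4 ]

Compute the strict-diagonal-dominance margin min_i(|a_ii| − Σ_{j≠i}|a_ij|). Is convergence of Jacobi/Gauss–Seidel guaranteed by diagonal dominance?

row 1: |6| − (3) = 3
row 2: |6| − (4) = 2
minimum over rows = 2 → strictly diagonally dominant (convergence guaranteed)

2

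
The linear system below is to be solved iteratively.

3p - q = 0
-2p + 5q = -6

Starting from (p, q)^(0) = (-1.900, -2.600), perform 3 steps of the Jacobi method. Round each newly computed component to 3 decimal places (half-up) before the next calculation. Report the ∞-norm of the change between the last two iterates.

Iteration 1:
  p = (0 - (-1)·-2.600) / (3) = -0.867
  q = (-6 - (-2)·-1.900) / (5) = -1.960
Iteration 2:
  p = (0 - (-1)·-1.960) / (3) = -0.653
  q = (-6 - (-2)·-0.867) / (5) = -1.547
Iteration 3:
  p = (0 - (-1)·-1.547) / (3) = -0.516
  q = (-6 - (-2)·-0.653) / (5) = -1.461
Change: (0.137, 0.086) → max |·| = 0.137

0.137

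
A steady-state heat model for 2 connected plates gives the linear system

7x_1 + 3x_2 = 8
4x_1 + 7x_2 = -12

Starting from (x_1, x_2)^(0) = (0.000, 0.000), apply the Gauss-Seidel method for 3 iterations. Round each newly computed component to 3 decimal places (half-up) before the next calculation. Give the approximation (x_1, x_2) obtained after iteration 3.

(2.406, -3.089)

Iteration 1:
  x_1 = (8 - (3)·0.000) / (7) = 1.143
  x_2 = (-12 - (4)·1.143) / (7) = -2.367
Iteration 2:
  x_1 = (8 - (3)·-2.367) / (7) = 2.157
  x_2 = (-12 - (4)·2.157) / (7) = -2.947
Iteration 3:
  x_1 = (8 - (3)·-2.947) / (7) = 2.406
  x_2 = (-12 - (4)·2.406) / (7) = -3.089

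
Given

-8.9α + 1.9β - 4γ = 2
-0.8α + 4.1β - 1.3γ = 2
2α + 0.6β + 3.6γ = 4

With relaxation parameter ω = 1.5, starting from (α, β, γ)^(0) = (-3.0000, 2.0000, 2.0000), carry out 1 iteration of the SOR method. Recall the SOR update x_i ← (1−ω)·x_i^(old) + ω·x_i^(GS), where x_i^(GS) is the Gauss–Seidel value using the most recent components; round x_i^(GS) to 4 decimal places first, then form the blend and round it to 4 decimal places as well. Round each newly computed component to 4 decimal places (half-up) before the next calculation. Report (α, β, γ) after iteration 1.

Iteration 1:
  α: GS value = (2 - (1.9)·2.0000 - (-4)·2.0000) / (-8.9) = -0.6966;  α ← (1−ω)·-3.0000 + ω·-0.6966 = 0.4551
  β: GS value = (2 - (-0.8)·0.4551 - (-1.3)·2.0000) / (4.1) = 1.2108;  β ← (1−ω)·2.0000 + ω·1.2108 = 0.8162
  γ: GS value = (4 - (2)·0.4551 - (0.6)·0.8162) / (3.6) = 0.7222;  γ ← (1−ω)·2.0000 + ω·0.7222 = 0.0833

(0.4551, 0.8162, 0.0833)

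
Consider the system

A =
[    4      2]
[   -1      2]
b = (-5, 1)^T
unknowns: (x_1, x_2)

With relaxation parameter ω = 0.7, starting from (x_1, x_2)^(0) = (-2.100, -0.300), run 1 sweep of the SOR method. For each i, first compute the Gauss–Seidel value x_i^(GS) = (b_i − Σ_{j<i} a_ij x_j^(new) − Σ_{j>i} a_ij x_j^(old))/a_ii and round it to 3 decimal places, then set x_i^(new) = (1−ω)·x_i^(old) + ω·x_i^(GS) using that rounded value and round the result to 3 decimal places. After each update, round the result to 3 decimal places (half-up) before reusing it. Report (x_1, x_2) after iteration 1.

Iteration 1:
  x_1: GS value = (-5 - (2)·-0.300) / (4) = -1.100;  x_1 ← (1−ω)·-2.100 + ω·-1.100 = -1.400
  x_2: GS value = (1 - (-1)·-1.400) / (2) = -0.200;  x_2 ← (1−ω)·-0.300 + ω·-0.200 = -0.230

(-1.400, -0.230)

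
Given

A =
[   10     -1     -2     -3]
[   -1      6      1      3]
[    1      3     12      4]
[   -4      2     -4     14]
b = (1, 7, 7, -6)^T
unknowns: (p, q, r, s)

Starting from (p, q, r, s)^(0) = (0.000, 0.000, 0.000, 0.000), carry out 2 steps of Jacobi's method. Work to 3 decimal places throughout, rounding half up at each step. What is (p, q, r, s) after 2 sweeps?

(0.205, 1.301, 0.426, -0.400)

Iteration 1:
  p = (1 - (-1)·0.000 - (-2)·0.000 - (-3)·0.000) / (10) = 0.100
  q = (7 - (-1)·0.000 - (1)·0.000 - (3)·0.000) / (6) = 1.167
  r = (7 - (1)·0.000 - (3)·0.000 - (4)·0.000) / (12) = 0.583
  s = (-6 - (-4)·0.000 - (2)·0.000 - (-4)·0.000) / (14) = -0.429
Iteration 2:
  p = (1 - (-1)·1.167 - (-2)·0.583 - (-3)·-0.429) / (10) = 0.205
  q = (7 - (-1)·0.100 - (1)·0.583 - (3)·-0.429) / (6) = 1.301
  r = (7 - (1)·0.100 - (3)·1.167 - (4)·-0.429) / (12) = 0.426
  s = (-6 - (-4)·0.100 - (2)·1.167 - (-4)·0.583) / (14) = -0.400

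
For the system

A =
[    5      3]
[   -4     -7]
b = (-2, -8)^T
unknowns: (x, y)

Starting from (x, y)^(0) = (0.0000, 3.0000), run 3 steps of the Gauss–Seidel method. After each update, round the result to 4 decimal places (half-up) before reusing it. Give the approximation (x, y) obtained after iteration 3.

Iteration 1:
  x = (-2 - (3)·3.0000) / (5) = -2.2000
  y = (-8 - (-4)·-2.2000) / (-7) = 2.4000
Iteration 2:
  x = (-2 - (3)·2.4000) / (5) = -1.8400
  y = (-8 - (-4)·-1.8400) / (-7) = 2.1943
Iteration 3:
  x = (-2 - (3)·2.1943) / (5) = -1.7166
  y = (-8 - (-4)·-1.7166) / (-7) = 2.1238

(-1.7166, 2.1238)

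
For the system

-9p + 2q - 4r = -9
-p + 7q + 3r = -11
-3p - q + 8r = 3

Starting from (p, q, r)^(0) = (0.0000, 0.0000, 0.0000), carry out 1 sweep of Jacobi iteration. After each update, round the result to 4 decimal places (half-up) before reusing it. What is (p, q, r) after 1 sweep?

(1.0000, -1.5714, 0.3750)

Iteration 1:
  p = (-9 - (2)·0.0000 - (-4)·0.0000) / (-9) = 1.0000
  q = (-11 - (-1)·0.0000 - (3)·0.0000) / (7) = -1.5714
  r = (3 - (-3)·0.0000 - (-1)·0.0000) / (8) = 0.3750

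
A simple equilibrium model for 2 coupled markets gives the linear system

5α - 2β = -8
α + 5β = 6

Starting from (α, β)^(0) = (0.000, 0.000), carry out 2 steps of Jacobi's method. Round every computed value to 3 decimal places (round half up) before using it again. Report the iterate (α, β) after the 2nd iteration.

Iteration 1:
  α = (-8 - (-2)·0.000) / (5) = -1.600
  β = (6 - (1)·0.000) / (5) = 1.200
Iteration 2:
  α = (-8 - (-2)·1.200) / (5) = -1.120
  β = (6 - (1)·-1.600) / (5) = 1.520

(-1.120, 1.520)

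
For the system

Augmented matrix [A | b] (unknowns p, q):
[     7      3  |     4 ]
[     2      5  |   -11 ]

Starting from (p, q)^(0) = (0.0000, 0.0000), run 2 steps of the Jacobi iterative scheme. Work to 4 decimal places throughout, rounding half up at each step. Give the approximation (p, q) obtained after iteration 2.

Iteration 1:
  p = (4 - (3)·0.0000) / (7) = 0.5714
  q = (-11 - (2)·0.0000) / (5) = -2.2000
Iteration 2:
  p = (4 - (3)·-2.2000) / (7) = 1.5143
  q = (-11 - (2)·0.5714) / (5) = -2.4286

(1.5143, -2.4286)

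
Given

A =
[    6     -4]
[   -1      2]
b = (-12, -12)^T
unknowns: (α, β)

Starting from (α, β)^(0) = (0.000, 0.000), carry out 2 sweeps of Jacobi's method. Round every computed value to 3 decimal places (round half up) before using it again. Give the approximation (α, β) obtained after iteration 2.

Iteration 1:
  α = (-12 - (-4)·0.000) / (6) = -2.000
  β = (-12 - (-1)·0.000) / (2) = -6.000
Iteration 2:
  α = (-12 - (-4)·-6.000) / (6) = -6.000
  β = (-12 - (-1)·-2.000) / (2) = -7.000

(-6.000, -7.000)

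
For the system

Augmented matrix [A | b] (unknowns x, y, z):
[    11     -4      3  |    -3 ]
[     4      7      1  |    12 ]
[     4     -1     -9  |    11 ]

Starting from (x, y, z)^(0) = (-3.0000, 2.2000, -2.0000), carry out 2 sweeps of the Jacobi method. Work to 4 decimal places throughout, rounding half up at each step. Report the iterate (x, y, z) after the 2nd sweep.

Iteration 1:
  x = (-3 - (-4)·2.2000 - (3)·-2.0000) / (11) = 1.0727
  y = (12 - (4)·-3.0000 - (1)·-2.0000) / (7) = 3.7143
  z = (11 - (4)·-3.0000 - (-1)·2.2000) / (-9) = -2.8000
Iteration 2:
  x = (-3 - (-4)·3.7143 - (3)·-2.8000) / (11) = 1.8416
  y = (12 - (4)·1.0727 - (1)·-2.8000) / (7) = 1.5013
  z = (11 - (4)·1.0727 - (-1)·3.7143) / (-9) = -1.1582

(1.8416, 1.5013, -1.1582)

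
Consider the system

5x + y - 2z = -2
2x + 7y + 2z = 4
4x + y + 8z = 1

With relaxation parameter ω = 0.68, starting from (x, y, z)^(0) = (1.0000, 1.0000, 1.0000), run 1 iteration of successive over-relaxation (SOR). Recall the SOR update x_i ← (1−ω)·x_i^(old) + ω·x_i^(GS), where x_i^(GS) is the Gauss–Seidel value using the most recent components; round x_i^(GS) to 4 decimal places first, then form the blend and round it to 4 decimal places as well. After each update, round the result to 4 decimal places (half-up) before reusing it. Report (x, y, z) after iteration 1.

(0.1840, 0.4785, 0.3018)

Iteration 1:
  x: GS value = (-2 - (1)·1.0000 - (-2)·1.0000) / (5) = -0.2000;  x ← (1−ω)·1.0000 + ω·-0.2000 = 0.1840
  y: GS value = (4 - (2)·0.1840 - (2)·1.0000) / (7) = 0.2331;  y ← (1−ω)·1.0000 + ω·0.2331 = 0.4785
  z: GS value = (1 - (4)·0.1840 - (1)·0.4785) / (8) = -0.0268;  z ← (1−ω)·1.0000 + ω·-0.0268 = 0.3018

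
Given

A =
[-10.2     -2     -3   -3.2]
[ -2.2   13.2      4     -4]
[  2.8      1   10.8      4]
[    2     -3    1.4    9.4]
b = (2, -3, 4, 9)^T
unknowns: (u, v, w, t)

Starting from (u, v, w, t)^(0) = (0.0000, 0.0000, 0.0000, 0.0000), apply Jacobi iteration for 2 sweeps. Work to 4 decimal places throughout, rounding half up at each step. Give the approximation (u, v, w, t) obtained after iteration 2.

(-0.5608, -0.0821, 0.0877, 0.8715)

Iteration 1:
  u = (2 - (-2)·0.0000 - (-3)·0.0000 - (-3.2)·0.0000) / (-10.2) = -0.1961
  v = (-3 - (-2.2)·0.0000 - (4)·0.0000 - (-4)·0.0000) / (13.2) = -0.2273
  w = (4 - (2.8)·0.0000 - (1)·0.0000 - (4)·0.0000) / (10.8) = 0.3704
  t = (9 - (2)·0.0000 - (-3)·0.0000 - (1.4)·0.0000) / (9.4) = 0.9574
Iteration 2:
  u = (2 - (-2)·-0.2273 - (-3)·0.3704 - (-3.2)·0.9574) / (-10.2) = -0.5608
  v = (-3 - (-2.2)·-0.1961 - (4)·0.3704 - (-4)·0.9574) / (13.2) = -0.0821
  w = (4 - (2.8)·-0.1961 - (1)·-0.2273 - (4)·0.9574) / (10.8) = 0.0877
  t = (9 - (2)·-0.1961 - (-3)·-0.2273 - (1.4)·0.3704) / (9.4) = 0.8715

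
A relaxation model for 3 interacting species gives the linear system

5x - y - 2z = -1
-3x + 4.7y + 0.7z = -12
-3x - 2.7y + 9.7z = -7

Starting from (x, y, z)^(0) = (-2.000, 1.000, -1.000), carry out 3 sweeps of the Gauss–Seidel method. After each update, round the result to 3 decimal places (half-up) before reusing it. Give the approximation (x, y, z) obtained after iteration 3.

Iteration 1:
  x = (-1 - (-1)·1.000 - (-2)·-1.000) / (5) = -0.400
  y = (-12 - (-3)·-0.400 - (0.7)·-1.000) / (4.7) = -2.660
  z = (-7 - (-3)·-0.400 - (-2.7)·-2.660) / (9.7) = -1.586
Iteration 2:
  x = (-1 - (-1)·-2.660 - (-2)·-1.586) / (5) = -1.366
  y = (-12 - (-3)·-1.366 - (0.7)·-1.586) / (4.7) = -3.189
  z = (-7 - (-3)·-1.366 - (-2.7)·-3.189) / (9.7) = -2.032
Iteration 3:
  x = (-1 - (-1)·-3.189 - (-2)·-2.032) / (5) = -1.651
  y = (-12 - (-3)·-1.651 - (0.7)·-2.032) / (4.7) = -3.304
  z = (-7 - (-3)·-1.651 - (-2.7)·-3.304) / (9.7) = -2.152

(-1.651, -3.304, -2.152)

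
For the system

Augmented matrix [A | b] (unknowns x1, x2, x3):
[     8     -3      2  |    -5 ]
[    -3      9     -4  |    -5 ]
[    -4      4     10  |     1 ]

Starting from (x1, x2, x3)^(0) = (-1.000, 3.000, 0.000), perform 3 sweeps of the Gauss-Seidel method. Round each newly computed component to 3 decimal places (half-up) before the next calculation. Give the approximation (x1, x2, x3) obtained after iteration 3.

Iteration 1:
  x1 = (-5 - (-3)·3.000 - (2)·0.000) / (8) = 0.500
  x2 = (-5 - (-3)·0.500 - (-4)·0.000) / (9) = -0.389
  x3 = (1 - (-4)·0.500 - (4)·-0.389) / (10) = 0.456
Iteration 2:
  x1 = (-5 - (-3)·-0.389 - (2)·0.456) / (8) = -0.885
  x2 = (-5 - (-3)·-0.885 - (-4)·0.456) / (9) = -0.648
  x3 = (1 - (-4)·-0.885 - (4)·-0.648) / (10) = 0.005
Iteration 3:
  x1 = (-5 - (-3)·-0.648 - (2)·0.005) / (8) = -0.869
  x2 = (-5 - (-3)·-0.869 - (-4)·0.005) / (9) = -0.843
  x3 = (1 - (-4)·-0.869 - (4)·-0.843) / (10) = 0.090

(-0.869, -0.843, 0.090)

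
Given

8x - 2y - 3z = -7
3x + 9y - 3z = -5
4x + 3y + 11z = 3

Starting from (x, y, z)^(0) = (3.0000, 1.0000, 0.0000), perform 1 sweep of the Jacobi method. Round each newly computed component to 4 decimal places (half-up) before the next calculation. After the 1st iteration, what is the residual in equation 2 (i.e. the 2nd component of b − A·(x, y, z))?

7.6027

Iteration 1:
  x = (-7 - (-2)·1.0000 - (-3)·0.0000) / (8) = -0.6250
  y = (-5 - (3)·3.0000 - (-3)·0.0000) / (9) = -1.5556
  z = (3 - (4)·3.0000 - (3)·1.0000) / (11) = -1.0909
Residual b − A·x = (-8.3839, 7.6027, 22.1667)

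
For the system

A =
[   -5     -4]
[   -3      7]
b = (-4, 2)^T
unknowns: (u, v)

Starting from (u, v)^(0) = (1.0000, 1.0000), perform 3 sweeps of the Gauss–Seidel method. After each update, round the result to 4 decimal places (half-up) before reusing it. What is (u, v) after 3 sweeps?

Iteration 1:
  u = (-4 - (-4)·1.0000) / (-5) = 0.0000
  v = (2 - (-3)·0.0000) / (7) = 0.2857
Iteration 2:
  u = (-4 - (-4)·0.2857) / (-5) = 0.5714
  v = (2 - (-3)·0.5714) / (7) = 0.5306
Iteration 3:
  u = (-4 - (-4)·0.5306) / (-5) = 0.3755
  v = (2 - (-3)·0.3755) / (7) = 0.4466

(0.3755, 0.4466)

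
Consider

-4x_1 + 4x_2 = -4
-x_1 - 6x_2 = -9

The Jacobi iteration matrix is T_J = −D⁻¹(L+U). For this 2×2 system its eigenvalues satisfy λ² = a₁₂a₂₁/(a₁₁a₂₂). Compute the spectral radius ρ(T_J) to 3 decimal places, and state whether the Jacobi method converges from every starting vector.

0.408

a₁₂a₂₁/(a₁₁a₂₂) = (4)·(-1) / ((-4)·(-6)) = -0.166667
ρ = √|-0.166667| = √0.166667 = 0.408
ρ < 1, so Jacobi converges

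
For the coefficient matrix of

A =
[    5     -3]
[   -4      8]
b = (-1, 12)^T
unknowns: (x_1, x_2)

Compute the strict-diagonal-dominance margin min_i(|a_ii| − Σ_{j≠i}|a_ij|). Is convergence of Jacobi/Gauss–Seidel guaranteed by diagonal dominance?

row 1: |5| − (3) = 2
row 2: |8| − (4) = 4
minimum over rows = 2 → strictly diagonally dominant (convergence guaranteed)

2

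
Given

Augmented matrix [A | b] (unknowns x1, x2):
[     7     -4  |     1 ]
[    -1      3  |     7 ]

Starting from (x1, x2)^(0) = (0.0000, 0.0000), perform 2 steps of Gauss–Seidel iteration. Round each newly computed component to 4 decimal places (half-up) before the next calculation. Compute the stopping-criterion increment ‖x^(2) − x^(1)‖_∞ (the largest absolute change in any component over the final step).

Iteration 1:
  x1 = (1 - (-4)·0.0000) / (7) = 0.1429
  x2 = (7 - (-1)·0.1429) / (3) = 2.3810
Iteration 2:
  x1 = (1 - (-4)·2.3810) / (7) = 1.5034
  x2 = (7 - (-1)·1.5034) / (3) = 2.8345
Change: (1.3605, 0.4535) → max |·| = 1.3605

1.3605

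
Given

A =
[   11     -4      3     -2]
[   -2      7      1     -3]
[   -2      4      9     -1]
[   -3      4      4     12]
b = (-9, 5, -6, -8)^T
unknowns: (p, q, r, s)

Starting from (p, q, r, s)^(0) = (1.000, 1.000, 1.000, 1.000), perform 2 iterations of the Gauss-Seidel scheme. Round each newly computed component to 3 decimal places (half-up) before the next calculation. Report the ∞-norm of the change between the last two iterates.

0.396

Iteration 1:
  p = (-9 - (-4)·1.000 - (3)·1.000 - (-2)·1.000) / (11) = -0.545
  q = (5 - (-2)·-0.545 - (1)·1.000 - (-3)·1.000) / (7) = 0.844
  r = (-6 - (-2)·-0.545 - (4)·0.844 - (-1)·1.000) / (9) = -1.052
  s = (-8 - (-3)·-0.545 - (4)·0.844 - (4)·-1.052) / (12) = -0.734
Iteration 2:
  p = (-9 - (-4)·0.844 - (3)·-1.052 - (-2)·-0.734) / (11) = -0.358
  q = (5 - (-2)·-0.358 - (1)·-1.052 - (-3)·-0.734) / (7) = 0.448
  r = (-6 - (-2)·-0.358 - (4)·0.448 - (-1)·-0.734) / (9) = -1.027
  s = (-8 - (-3)·-0.358 - (4)·0.448 - (4)·-1.027) / (12) = -0.563
Change: (0.187, -0.396, 0.025, 0.171) → max |·| = 0.396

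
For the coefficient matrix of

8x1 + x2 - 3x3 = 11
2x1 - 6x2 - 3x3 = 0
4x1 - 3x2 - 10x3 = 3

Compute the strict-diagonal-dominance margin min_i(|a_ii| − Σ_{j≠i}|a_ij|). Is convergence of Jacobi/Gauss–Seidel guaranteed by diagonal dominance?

1

row 1: |8| − (1+3) = 4
row 2: |-6| − (2+3) = 1
row 3: |-10| − (4+3) = 3
minimum over rows = 1 → strictly diagonally dominant (convergence guaranteed)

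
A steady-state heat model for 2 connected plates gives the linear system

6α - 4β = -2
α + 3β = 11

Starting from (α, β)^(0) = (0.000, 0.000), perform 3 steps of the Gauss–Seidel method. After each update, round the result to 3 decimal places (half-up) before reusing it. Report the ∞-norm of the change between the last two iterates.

0.560

Iteration 1:
  α = (-2 - (-4)·0.000) / (6) = -0.333
  β = (11 - (1)·-0.333) / (3) = 3.778
Iteration 2:
  α = (-2 - (-4)·3.778) / (6) = 2.185
  β = (11 - (1)·2.185) / (3) = 2.938
Iteration 3:
  α = (-2 - (-4)·2.938) / (6) = 1.625
  β = (11 - (1)·1.625) / (3) = 3.125
Change: (-0.560, 0.187) → max |·| = 0.560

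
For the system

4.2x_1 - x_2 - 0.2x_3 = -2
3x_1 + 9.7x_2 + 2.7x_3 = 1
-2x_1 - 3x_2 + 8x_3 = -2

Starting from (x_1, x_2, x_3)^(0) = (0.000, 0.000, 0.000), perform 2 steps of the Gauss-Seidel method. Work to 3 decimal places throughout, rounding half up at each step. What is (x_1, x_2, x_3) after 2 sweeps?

Iteration 1:
  x_1 = (-2 - (-1)·0.000 - (-0.2)·0.000) / (4.2) = -0.476
  x_2 = (1 - (3)·-0.476 - (2.7)·0.000) / (9.7) = 0.250
  x_3 = (-2 - (-2)·-0.476 - (-3)·0.250) / (8) = -0.275
Iteration 2:
  x_1 = (-2 - (-1)·0.250 - (-0.2)·-0.275) / (4.2) = -0.430
  x_2 = (1 - (3)·-0.430 - (2.7)·-0.275) / (9.7) = 0.313
  x_3 = (-2 - (-2)·-0.430 - (-3)·0.313) / (8) = -0.240

(-0.430, 0.313, -0.240)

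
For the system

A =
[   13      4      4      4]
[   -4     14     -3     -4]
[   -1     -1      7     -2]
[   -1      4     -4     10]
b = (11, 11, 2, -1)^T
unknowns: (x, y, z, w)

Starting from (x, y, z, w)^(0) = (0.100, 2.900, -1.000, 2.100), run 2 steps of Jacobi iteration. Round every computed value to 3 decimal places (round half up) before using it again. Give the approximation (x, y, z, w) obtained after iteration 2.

Iteration 1:
  x = (11 - (4)·2.900 - (4)·-1.000 - (4)·2.100) / (13) = -0.385
  y = (11 - (-4)·0.100 - (-3)·-1.000 - (-4)·2.100) / (14) = 1.200
  z = (2 - (-1)·0.100 - (-1)·2.900 - (-2)·2.100) / (7) = 1.314
  w = (-1 - (-1)·0.100 - (4)·2.900 - (-4)·-1.000) / (10) = -1.650
Iteration 2:
  x = (11 - (4)·1.200 - (4)·1.314 - (4)·-1.650) / (13) = 0.580
  y = (11 - (-4)·-0.385 - (-3)·1.314 - (-4)·-1.650) / (14) = 0.486
  z = (2 - (-1)·-0.385 - (-1)·1.200 - (-2)·-1.650) / (7) = -0.069
  w = (-1 - (-1)·-0.385 - (4)·1.200 - (-4)·1.314) / (10) = -0.093

(0.580, 0.486, -0.069, -0.093)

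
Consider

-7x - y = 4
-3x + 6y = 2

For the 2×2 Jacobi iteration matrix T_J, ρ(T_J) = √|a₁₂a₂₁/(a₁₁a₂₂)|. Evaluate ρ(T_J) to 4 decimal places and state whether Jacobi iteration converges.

a₁₂a₂₁/(a₁₁a₂₂) = (-1)·(-3) / ((-7)·(6)) = -0.071429
ρ = √|-0.071429| = √0.071429 = 0.2673
ρ < 1, so Jacobi converges

0.2673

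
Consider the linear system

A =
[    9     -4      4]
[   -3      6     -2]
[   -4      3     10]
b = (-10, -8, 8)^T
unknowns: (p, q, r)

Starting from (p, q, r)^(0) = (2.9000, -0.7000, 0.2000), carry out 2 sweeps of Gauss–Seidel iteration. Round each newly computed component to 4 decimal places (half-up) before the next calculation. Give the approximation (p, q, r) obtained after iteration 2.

Iteration 1:
  p = (-10 - (-4)·-0.7000 - (4)·0.2000) / (9) = -1.5111
  q = (-8 - (-3)·-1.5111 - (-2)·0.2000) / (6) = -2.0222
  r = (8 - (-4)·-1.5111 - (3)·-2.0222) / (10) = 0.8022
Iteration 2:
  p = (-10 - (-4)·-2.0222 - (4)·0.8022) / (9) = -2.3664
  q = (-8 - (-3)·-2.3664 - (-2)·0.8022) / (6) = -2.2491
  r = (8 - (-4)·-2.3664 - (3)·-2.2491) / (10) = 0.5282

(-2.3664, -2.2491, 0.5282)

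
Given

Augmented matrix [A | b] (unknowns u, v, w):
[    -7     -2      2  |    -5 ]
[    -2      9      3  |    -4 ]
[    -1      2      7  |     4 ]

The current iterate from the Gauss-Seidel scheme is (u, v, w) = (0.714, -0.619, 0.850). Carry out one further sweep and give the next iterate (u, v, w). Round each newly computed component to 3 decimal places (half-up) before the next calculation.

One sweep:
  u = (-5 - (-2)·-0.619 - (2)·0.850) / (-7) = 1.134
  v = (-4 - (-2)·1.134 - (3)·0.850) / (9) = -0.476
  w = (4 - (-1)·1.134 - (2)·-0.476) / (7) = 0.869

(1.134, -0.476, 0.869)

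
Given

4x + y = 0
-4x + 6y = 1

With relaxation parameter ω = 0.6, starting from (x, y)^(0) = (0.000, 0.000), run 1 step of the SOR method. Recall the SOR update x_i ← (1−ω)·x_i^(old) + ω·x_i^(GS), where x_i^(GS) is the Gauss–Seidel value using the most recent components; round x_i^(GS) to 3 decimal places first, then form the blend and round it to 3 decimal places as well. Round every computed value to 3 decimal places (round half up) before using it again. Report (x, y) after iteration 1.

(0.000, 0.100)

Iteration 1:
  x: GS value = (0 - (1)·0.000) / (4) = 0.000;  x ← (1−ω)·0.000 + ω·0.000 = 0.000
  y: GS value = (1 - (-4)·0.000) / (6) = 0.167;  y ← (1−ω)·0.000 + ω·0.167 = 0.100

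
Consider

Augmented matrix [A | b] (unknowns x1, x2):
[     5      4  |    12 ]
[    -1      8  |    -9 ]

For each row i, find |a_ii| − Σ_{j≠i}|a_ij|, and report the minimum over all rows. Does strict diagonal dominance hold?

row 1: |5| − (4) = 1
row 2: |8| − (1) = 7
minimum over rows = 1 → strictly diagonally dominant (convergence guaranteed)

1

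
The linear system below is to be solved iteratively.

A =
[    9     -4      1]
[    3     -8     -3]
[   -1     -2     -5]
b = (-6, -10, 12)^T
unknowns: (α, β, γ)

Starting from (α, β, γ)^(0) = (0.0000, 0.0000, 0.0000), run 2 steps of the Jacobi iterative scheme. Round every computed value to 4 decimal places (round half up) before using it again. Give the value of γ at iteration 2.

Iteration 1:
  α = (-6 - (-4)·0.0000 - (1)·0.0000) / (9) = -0.6667
  β = (-10 - (3)·0.0000 - (-3)·0.0000) / (-8) = 1.2500
  γ = (12 - (-1)·0.0000 - (-2)·0.0000) / (-5) = -2.4000
Iteration 2:
  α = (-6 - (-4)·1.2500 - (1)·-2.4000) / (9) = 0.1556
  β = (-10 - (3)·-0.6667 - (-3)·-2.4000) / (-8) = 1.9000
  γ = (12 - (-1)·-0.6667 - (-2)·1.2500) / (-5) = -2.7667

-2.7667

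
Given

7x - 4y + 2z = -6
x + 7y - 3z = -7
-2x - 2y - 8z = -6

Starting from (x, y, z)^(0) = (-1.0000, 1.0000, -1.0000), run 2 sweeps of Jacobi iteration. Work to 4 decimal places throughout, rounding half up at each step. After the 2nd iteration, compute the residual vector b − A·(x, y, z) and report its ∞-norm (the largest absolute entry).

2.7705

Iteration 1:
  x = (-6 - (-4)·1.0000 - (2)·-1.0000) / (7) = 0.0000
  y = (-7 - (1)·-1.0000 - (-3)·-1.0000) / (7) = -1.2857
  z = (-6 - (-2)·-1.0000 - (-2)·1.0000) / (-8) = 0.7500
Iteration 2:
  x = (-6 - (-4)·-1.2857 - (2)·0.7500) / (7) = -1.8061
  y = (-7 - (1)·0.0000 - (-3)·0.7500) / (7) = -0.6786
  z = (-6 - (-2)·0.0000 - (-2)·-1.2857) / (-8) = 1.0714
Residual b − A·x = (1.7855, 2.7705, -2.3982); ∞-norm = 2.7705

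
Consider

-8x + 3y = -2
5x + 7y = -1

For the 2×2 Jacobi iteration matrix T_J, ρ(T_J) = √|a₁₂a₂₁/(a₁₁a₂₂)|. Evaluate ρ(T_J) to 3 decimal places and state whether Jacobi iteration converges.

0.518

a₁₂a₂₁/(a₁₁a₂₂) = (3)·(5) / ((-8)·(7)) = -0.267857
ρ = √|-0.267857| = √0.267857 = 0.518
ρ < 1, so Jacobi converges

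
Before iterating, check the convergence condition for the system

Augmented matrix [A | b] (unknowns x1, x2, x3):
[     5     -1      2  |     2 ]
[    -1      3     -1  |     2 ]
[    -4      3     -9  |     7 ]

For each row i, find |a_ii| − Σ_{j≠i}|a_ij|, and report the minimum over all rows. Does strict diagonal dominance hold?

row 1: |5| − (1+2) = 2
row 2: |3| − (1+1) = 1
row 3: |-9| − (4+3) = 2
minimum over rows = 1 → strictly diagonally dominant (convergence guaranteed)

1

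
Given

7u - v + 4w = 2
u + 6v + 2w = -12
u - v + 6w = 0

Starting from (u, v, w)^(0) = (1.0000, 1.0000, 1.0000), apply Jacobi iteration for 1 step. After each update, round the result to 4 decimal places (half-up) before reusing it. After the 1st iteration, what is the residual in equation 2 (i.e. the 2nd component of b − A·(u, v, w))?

3.1429

Iteration 1:
  u = (2 - (-1)·1.0000 - (4)·1.0000) / (7) = -0.1429
  v = (-12 - (1)·1.0000 - (2)·1.0000) / (6) = -2.5000
  w = (0 - (1)·1.0000 - (-1)·1.0000) / (6) = 0.0000
Residual b − A·x = (0.5003, 3.1429, -2.3571)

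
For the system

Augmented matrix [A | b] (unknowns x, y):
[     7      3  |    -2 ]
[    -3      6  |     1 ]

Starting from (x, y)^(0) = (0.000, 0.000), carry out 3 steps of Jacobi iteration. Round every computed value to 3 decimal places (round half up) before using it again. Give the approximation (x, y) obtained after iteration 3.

(-0.296, -0.012)

Iteration 1:
  x = (-2 - (3)·0.000) / (7) = -0.286
  y = (1 - (-3)·0.000) / (6) = 0.167
Iteration 2:
  x = (-2 - (3)·0.167) / (7) = -0.357
  y = (1 - (-3)·-0.286) / (6) = 0.024
Iteration 3:
  x = (-2 - (3)·0.024) / (7) = -0.296
  y = (1 - (-3)·-0.357) / (6) = -0.012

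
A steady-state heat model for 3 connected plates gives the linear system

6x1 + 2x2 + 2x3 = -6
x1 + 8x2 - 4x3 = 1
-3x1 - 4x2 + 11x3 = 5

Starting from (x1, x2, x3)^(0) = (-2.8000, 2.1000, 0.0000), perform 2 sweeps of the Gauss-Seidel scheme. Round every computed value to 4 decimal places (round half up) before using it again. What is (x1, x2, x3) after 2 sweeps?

Iteration 1:
  x1 = (-6 - (2)·2.1000 - (2)·0.0000) / (6) = -1.7000
  x2 = (1 - (1)·-1.7000 - (-4)·0.0000) / (8) = 0.3375
  x3 = (5 - (-3)·-1.7000 - (-4)·0.3375) / (11) = 0.1136
Iteration 2:
  x1 = (-6 - (2)·0.3375 - (2)·0.1136) / (6) = -1.1504
  x2 = (1 - (1)·-1.1504 - (-4)·0.1136) / (8) = 0.3256
  x3 = (5 - (-3)·-1.1504 - (-4)·0.3256) / (11) = 0.2592

(-1.1504, 0.3256, 0.2592)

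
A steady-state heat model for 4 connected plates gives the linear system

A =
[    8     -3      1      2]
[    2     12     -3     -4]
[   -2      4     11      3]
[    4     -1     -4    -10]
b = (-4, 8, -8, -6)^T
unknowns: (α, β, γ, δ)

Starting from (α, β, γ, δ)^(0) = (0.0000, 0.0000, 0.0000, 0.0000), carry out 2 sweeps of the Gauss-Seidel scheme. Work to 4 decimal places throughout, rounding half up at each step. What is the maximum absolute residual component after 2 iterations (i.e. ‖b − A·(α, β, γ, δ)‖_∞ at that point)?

0.4642

Iteration 1:
  α = (-4 - (-3)·0.0000 - (1)·0.0000 - (2)·0.0000) / (8) = -0.5000
  β = (8 - (2)·-0.5000 - (-3)·0.0000 - (-4)·0.0000) / (12) = 0.7500
  γ = (-8 - (-2)·-0.5000 - (4)·0.7500 - (3)·0.0000) / (11) = -1.0909
  δ = (-6 - (4)·-0.5000 - (-1)·0.7500 - (-4)·-1.0909) / (-10) = 0.7614
Iteration 2:
  α = (-4 - (-3)·0.7500 - (1)·-1.0909 - (2)·0.7614) / (8) = -0.2727
  β = (8 - (2)·-0.2727 - (-3)·-1.0909 - (-4)·0.7614) / (12) = 0.6932
  γ = (-8 - (-2)·-0.2727 - (4)·0.6932 - (3)·0.7614) / (11) = -1.2366
  δ = (-6 - (4)·-0.2727 - (-1)·0.6932 - (-4)·-1.2366) / (-10) = 0.9162
Residual b − A·x = (-0.3346, 0.1820, -0.4642, -0.0004); ∞-norm = 0.4642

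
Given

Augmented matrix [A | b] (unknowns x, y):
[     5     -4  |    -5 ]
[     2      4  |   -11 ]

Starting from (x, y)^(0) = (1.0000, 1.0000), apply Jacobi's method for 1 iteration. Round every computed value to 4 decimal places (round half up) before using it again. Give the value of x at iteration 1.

Iteration 1:
  x = (-5 - (-4)·1.0000) / (5) = -0.2000
  y = (-11 - (2)·1.0000) / (4) = -3.2500

-0.2000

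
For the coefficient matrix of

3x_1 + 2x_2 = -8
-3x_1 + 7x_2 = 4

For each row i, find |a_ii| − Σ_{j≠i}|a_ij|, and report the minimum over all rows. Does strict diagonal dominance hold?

1

row 1: |3| − (2) = 1
row 2: |7| − (3) = 4
minimum over rows = 1 → strictly diagonally dominant (convergence guaranteed)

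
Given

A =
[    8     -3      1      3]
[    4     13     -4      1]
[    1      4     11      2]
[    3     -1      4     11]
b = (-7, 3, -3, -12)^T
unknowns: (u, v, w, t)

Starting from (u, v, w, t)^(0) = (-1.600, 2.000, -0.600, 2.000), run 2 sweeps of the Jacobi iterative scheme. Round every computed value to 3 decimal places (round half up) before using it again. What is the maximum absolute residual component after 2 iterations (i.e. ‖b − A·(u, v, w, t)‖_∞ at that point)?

Iteration 1:
  u = (-7 - (-3)·2.000 - (1)·-0.600 - (3)·2.000) / (8) = -0.800
  v = (3 - (4)·-1.600 - (-4)·-0.600 - (1)·2.000) / (13) = 0.385
  w = (-3 - (1)·-1.600 - (4)·2.000 - (2)·2.000) / (11) = -1.218
  t = (-12 - (3)·-1.600 - (-1)·2.000 - (4)·-0.600) / (11) = -0.255
Iteration 2:
  u = (-7 - (-3)·0.385 - (1)·-1.218 - (3)·-0.255) / (8) = -0.483
  v = (3 - (4)·-0.800 - (-4)·-1.218 - (1)·-0.255) / (13) = 0.122
  w = (-3 - (1)·-0.800 - (4)·0.385 - (2)·-0.255) / (11) = -0.294
  t = (-12 - (3)·-0.800 - (-1)·0.385 - (4)·-1.218) / (11) = -0.395
Residual b − A·x = (-1.291, 2.565, 1.019, -4.908); ∞-norm = 4.908

4.908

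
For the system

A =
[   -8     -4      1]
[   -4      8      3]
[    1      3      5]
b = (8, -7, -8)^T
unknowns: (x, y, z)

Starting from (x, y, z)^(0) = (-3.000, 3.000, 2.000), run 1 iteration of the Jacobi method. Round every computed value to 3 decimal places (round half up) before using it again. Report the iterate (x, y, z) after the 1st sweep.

Iteration 1:
  x = (8 - (-4)·3.000 - (1)·2.000) / (-8) = -2.250
  y = (-7 - (-4)·-3.000 - (3)·2.000) / (8) = -3.125
  z = (-8 - (1)·-3.000 - (3)·3.000) / (5) = -2.800

(-2.250, -3.125, -2.800)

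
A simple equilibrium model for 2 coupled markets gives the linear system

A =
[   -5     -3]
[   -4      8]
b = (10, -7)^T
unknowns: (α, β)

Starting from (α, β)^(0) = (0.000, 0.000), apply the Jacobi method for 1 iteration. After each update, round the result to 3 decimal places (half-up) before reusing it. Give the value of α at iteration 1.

Iteration 1:
  α = (10 - (-3)·0.000) / (-5) = -2.000
  β = (-7 - (-4)·0.000) / (8) = -0.875

-2.000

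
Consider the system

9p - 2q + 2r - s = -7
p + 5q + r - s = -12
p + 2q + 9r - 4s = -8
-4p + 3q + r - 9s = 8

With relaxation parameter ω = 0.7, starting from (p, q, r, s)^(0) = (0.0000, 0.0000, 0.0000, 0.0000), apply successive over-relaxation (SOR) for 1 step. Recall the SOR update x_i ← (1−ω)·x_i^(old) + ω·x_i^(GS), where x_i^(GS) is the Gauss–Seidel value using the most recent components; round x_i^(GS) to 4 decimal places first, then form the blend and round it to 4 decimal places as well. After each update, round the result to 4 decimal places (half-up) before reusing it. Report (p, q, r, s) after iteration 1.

(-0.5445, -1.6038, -0.3304, -0.8527)

Iteration 1:
  p: GS value = (-7 - (-2)·0.0000 - (2)·0.0000 - (-1)·0.0000) / (9) = -0.7778;  p ← (1−ω)·0.0000 + ω·-0.7778 = -0.5445
  q: GS value = (-12 - (1)·-0.5445 - (1)·0.0000 - (-1)·0.0000) / (5) = -2.2911;  q ← (1−ω)·0.0000 + ω·-2.2911 = -1.6038
  r: GS value = (-8 - (1)·-0.5445 - (2)·-1.6038 - (-4)·0.0000) / (9) = -0.4720;  r ← (1−ω)·0.0000 + ω·-0.4720 = -0.3304
  s: GS value = (8 - (-4)·-0.5445 - (3)·-1.6038 - (1)·-0.3304) / (-9) = -1.2182;  s ← (1−ω)·0.0000 + ω·-1.2182 = -0.8527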